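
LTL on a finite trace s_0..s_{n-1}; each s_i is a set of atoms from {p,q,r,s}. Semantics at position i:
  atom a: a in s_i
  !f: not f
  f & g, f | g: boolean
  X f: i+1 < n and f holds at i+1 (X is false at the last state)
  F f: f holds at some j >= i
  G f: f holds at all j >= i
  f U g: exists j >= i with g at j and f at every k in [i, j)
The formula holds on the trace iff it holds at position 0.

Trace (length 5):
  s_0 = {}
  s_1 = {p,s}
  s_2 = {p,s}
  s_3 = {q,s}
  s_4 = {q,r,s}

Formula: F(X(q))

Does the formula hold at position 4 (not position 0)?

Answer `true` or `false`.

s_0={}: F(X(q))=True X(q)=False q=False
s_1={p,s}: F(X(q))=True X(q)=False q=False
s_2={p,s}: F(X(q))=True X(q)=True q=False
s_3={q,s}: F(X(q))=True X(q)=True q=True
s_4={q,r,s}: F(X(q))=False X(q)=False q=True
Evaluating at position 4: result = False

Answer: false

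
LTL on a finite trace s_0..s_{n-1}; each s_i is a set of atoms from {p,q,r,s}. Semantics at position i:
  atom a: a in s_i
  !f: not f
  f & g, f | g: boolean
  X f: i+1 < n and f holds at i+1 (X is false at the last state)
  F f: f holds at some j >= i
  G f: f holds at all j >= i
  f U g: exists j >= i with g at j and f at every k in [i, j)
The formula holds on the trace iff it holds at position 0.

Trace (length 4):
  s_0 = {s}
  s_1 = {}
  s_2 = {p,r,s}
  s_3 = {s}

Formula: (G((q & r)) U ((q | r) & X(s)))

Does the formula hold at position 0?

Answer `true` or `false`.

Answer: false

Derivation:
s_0={s}: (G((q & r)) U ((q | r) & X(s)))=False G((q & r))=False (q & r)=False q=False r=False ((q | r) & X(s))=False (q | r)=False X(s)=False s=True
s_1={}: (G((q & r)) U ((q | r) & X(s)))=False G((q & r))=False (q & r)=False q=False r=False ((q | r) & X(s))=False (q | r)=False X(s)=True s=False
s_2={p,r,s}: (G((q & r)) U ((q | r) & X(s)))=True G((q & r))=False (q & r)=False q=False r=True ((q | r) & X(s))=True (q | r)=True X(s)=True s=True
s_3={s}: (G((q & r)) U ((q | r) & X(s)))=False G((q & r))=False (q & r)=False q=False r=False ((q | r) & X(s))=False (q | r)=False X(s)=False s=True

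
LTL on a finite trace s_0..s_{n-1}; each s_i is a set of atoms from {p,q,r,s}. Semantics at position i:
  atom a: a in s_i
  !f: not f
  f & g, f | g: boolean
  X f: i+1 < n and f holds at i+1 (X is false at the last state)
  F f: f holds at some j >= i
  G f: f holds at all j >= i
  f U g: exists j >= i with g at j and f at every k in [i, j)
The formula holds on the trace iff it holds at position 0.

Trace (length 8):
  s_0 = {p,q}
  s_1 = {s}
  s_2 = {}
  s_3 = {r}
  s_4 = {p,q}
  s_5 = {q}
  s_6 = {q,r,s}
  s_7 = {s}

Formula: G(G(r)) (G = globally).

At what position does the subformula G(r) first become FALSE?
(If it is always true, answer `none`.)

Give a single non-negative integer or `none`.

Answer: 0

Derivation:
s_0={p,q}: G(r)=False r=False
s_1={s}: G(r)=False r=False
s_2={}: G(r)=False r=False
s_3={r}: G(r)=False r=True
s_4={p,q}: G(r)=False r=False
s_5={q}: G(r)=False r=False
s_6={q,r,s}: G(r)=False r=True
s_7={s}: G(r)=False r=False
G(G(r)) holds globally = False
First violation at position 0.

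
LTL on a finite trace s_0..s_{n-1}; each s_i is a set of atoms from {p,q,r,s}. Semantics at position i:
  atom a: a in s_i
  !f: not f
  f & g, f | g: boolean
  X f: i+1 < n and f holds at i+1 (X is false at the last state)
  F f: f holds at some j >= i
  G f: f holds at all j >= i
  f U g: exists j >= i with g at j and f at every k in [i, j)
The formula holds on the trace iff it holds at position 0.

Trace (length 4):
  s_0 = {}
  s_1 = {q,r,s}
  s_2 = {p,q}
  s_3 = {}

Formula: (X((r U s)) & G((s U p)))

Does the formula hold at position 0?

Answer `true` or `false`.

s_0={}: (X((r U s)) & G((s U p)))=False X((r U s))=True (r U s)=False r=False s=False G((s U p))=False (s U p)=False p=False
s_1={q,r,s}: (X((r U s)) & G((s U p)))=False X((r U s))=False (r U s)=True r=True s=True G((s U p))=False (s U p)=True p=False
s_2={p,q}: (X((r U s)) & G((s U p)))=False X((r U s))=False (r U s)=False r=False s=False G((s U p))=False (s U p)=True p=True
s_3={}: (X((r U s)) & G((s U p)))=False X((r U s))=False (r U s)=False r=False s=False G((s U p))=False (s U p)=False p=False

Answer: false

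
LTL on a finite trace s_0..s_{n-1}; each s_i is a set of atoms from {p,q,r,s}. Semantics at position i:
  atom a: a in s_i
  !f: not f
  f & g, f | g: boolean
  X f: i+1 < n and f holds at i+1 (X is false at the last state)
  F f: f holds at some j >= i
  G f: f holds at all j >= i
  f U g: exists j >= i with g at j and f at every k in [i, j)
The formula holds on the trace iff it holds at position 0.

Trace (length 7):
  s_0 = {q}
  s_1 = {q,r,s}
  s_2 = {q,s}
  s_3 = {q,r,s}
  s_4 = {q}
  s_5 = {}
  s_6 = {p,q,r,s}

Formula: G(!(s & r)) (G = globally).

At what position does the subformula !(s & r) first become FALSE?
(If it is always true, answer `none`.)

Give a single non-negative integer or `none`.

s_0={q}: !(s & r)=True (s & r)=False s=False r=False
s_1={q,r,s}: !(s & r)=False (s & r)=True s=True r=True
s_2={q,s}: !(s & r)=True (s & r)=False s=True r=False
s_3={q,r,s}: !(s & r)=False (s & r)=True s=True r=True
s_4={q}: !(s & r)=True (s & r)=False s=False r=False
s_5={}: !(s & r)=True (s & r)=False s=False r=False
s_6={p,q,r,s}: !(s & r)=False (s & r)=True s=True r=True
G(!(s & r)) holds globally = False
First violation at position 1.

Answer: 1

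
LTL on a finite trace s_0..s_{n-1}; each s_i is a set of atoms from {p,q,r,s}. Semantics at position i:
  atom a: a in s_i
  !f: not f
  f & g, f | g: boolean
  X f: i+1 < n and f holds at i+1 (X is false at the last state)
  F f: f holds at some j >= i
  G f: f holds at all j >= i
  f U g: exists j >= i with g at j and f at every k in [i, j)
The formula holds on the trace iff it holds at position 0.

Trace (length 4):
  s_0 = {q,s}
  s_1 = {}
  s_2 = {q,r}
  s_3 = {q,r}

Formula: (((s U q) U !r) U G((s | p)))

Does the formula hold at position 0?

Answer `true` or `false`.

s_0={q,s}: (((s U q) U !r) U G((s | p)))=False ((s U q) U !r)=True (s U q)=True s=True q=True !r=True r=False G((s | p))=False (s | p)=True p=False
s_1={}: (((s U q) U !r) U G((s | p)))=False ((s U q) U !r)=True (s U q)=False s=False q=False !r=True r=False G((s | p))=False (s | p)=False p=False
s_2={q,r}: (((s U q) U !r) U G((s | p)))=False ((s U q) U !r)=False (s U q)=True s=False q=True !r=False r=True G((s | p))=False (s | p)=False p=False
s_3={q,r}: (((s U q) U !r) U G((s | p)))=False ((s U q) U !r)=False (s U q)=True s=False q=True !r=False r=True G((s | p))=False (s | p)=False p=False

Answer: false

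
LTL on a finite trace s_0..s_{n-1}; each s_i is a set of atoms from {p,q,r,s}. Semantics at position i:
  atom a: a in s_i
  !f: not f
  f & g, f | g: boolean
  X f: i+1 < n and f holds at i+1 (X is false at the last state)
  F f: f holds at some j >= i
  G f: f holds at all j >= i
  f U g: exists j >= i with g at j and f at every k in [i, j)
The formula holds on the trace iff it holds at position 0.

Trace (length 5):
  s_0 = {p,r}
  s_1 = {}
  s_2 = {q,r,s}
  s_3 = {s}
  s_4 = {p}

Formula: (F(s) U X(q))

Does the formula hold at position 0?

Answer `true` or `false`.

s_0={p,r}: (F(s) U X(q))=True F(s)=True s=False X(q)=False q=False
s_1={}: (F(s) U X(q))=True F(s)=True s=False X(q)=True q=False
s_2={q,r,s}: (F(s) U X(q))=False F(s)=True s=True X(q)=False q=True
s_3={s}: (F(s) U X(q))=False F(s)=True s=True X(q)=False q=False
s_4={p}: (F(s) U X(q))=False F(s)=False s=False X(q)=False q=False

Answer: true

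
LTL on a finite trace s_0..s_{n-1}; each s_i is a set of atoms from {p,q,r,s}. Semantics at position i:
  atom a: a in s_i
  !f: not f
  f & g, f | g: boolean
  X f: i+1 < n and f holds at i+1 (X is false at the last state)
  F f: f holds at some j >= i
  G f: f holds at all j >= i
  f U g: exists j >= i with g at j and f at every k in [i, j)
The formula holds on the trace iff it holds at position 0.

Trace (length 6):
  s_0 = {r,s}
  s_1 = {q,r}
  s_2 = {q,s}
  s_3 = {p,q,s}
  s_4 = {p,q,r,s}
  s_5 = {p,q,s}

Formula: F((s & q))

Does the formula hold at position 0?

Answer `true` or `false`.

s_0={r,s}: F((s & q))=True (s & q)=False s=True q=False
s_1={q,r}: F((s & q))=True (s & q)=False s=False q=True
s_2={q,s}: F((s & q))=True (s & q)=True s=True q=True
s_3={p,q,s}: F((s & q))=True (s & q)=True s=True q=True
s_4={p,q,r,s}: F((s & q))=True (s & q)=True s=True q=True
s_5={p,q,s}: F((s & q))=True (s & q)=True s=True q=True

Answer: true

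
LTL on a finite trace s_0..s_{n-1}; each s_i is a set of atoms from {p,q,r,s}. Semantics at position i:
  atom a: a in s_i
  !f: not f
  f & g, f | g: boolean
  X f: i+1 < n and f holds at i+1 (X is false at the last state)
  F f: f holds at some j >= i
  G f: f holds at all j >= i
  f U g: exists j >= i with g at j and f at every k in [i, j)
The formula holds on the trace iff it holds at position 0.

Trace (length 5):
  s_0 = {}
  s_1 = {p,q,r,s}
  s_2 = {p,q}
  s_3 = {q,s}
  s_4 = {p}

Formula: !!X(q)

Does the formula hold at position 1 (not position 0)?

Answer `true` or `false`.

s_0={}: !!X(q)=True !X(q)=False X(q)=True q=False
s_1={p,q,r,s}: !!X(q)=True !X(q)=False X(q)=True q=True
s_2={p,q}: !!X(q)=True !X(q)=False X(q)=True q=True
s_3={q,s}: !!X(q)=False !X(q)=True X(q)=False q=True
s_4={p}: !!X(q)=False !X(q)=True X(q)=False q=False
Evaluating at position 1: result = True

Answer: true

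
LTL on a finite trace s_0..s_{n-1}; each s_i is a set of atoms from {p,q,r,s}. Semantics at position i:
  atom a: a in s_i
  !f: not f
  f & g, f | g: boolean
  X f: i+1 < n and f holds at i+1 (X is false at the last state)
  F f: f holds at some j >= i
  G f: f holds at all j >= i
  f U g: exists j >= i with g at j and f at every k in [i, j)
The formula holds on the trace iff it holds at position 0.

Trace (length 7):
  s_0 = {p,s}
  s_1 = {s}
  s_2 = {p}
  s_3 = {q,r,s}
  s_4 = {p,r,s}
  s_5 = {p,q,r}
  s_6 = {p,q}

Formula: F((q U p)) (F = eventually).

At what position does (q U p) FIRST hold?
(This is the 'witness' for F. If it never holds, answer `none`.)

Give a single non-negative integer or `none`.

s_0={p,s}: (q U p)=True q=False p=True
s_1={s}: (q U p)=False q=False p=False
s_2={p}: (q U p)=True q=False p=True
s_3={q,r,s}: (q U p)=True q=True p=False
s_4={p,r,s}: (q U p)=True q=False p=True
s_5={p,q,r}: (q U p)=True q=True p=True
s_6={p,q}: (q U p)=True q=True p=True
F((q U p)) holds; first witness at position 0.

Answer: 0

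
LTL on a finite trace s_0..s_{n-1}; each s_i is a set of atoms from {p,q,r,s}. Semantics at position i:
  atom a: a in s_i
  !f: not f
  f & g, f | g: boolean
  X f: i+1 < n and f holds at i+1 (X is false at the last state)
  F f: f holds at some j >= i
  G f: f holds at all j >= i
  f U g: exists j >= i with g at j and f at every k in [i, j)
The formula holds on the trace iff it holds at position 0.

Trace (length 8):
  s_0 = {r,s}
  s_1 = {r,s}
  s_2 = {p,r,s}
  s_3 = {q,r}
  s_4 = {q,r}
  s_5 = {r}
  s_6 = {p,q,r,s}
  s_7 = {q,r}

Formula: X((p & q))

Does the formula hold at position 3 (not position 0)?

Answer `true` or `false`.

Answer: false

Derivation:
s_0={r,s}: X((p & q))=False (p & q)=False p=False q=False
s_1={r,s}: X((p & q))=False (p & q)=False p=False q=False
s_2={p,r,s}: X((p & q))=False (p & q)=False p=True q=False
s_3={q,r}: X((p & q))=False (p & q)=False p=False q=True
s_4={q,r}: X((p & q))=False (p & q)=False p=False q=True
s_5={r}: X((p & q))=True (p & q)=False p=False q=False
s_6={p,q,r,s}: X((p & q))=False (p & q)=True p=True q=True
s_7={q,r}: X((p & q))=False (p & q)=False p=False q=True
Evaluating at position 3: result = False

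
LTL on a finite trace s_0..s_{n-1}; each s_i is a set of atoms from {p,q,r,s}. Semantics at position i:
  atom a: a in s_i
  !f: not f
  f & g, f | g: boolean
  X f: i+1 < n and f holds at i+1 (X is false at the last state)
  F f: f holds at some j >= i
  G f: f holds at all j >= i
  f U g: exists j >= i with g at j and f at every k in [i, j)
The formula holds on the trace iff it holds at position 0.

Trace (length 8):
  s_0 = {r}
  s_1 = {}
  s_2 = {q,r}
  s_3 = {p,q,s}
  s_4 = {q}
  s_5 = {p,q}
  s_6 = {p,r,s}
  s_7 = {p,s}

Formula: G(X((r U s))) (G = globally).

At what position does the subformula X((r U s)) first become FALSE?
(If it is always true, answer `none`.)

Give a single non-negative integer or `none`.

s_0={r}: X((r U s))=False (r U s)=False r=True s=False
s_1={}: X((r U s))=True (r U s)=False r=False s=False
s_2={q,r}: X((r U s))=True (r U s)=True r=True s=False
s_3={p,q,s}: X((r U s))=False (r U s)=True r=False s=True
s_4={q}: X((r U s))=False (r U s)=False r=False s=False
s_5={p,q}: X((r U s))=True (r U s)=False r=False s=False
s_6={p,r,s}: X((r U s))=True (r U s)=True r=True s=True
s_7={p,s}: X((r U s))=False (r U s)=True r=False s=True
G(X((r U s))) holds globally = False
First violation at position 0.

Answer: 0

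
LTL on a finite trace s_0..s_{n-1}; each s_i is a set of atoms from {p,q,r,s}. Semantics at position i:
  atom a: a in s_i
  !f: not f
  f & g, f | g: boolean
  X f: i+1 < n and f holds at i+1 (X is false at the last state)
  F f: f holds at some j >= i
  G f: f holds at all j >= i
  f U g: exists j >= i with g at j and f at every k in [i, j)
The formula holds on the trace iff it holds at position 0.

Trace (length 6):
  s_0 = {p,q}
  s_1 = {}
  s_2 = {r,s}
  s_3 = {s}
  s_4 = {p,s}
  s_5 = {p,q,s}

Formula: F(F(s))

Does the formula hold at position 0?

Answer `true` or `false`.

s_0={p,q}: F(F(s))=True F(s)=True s=False
s_1={}: F(F(s))=True F(s)=True s=False
s_2={r,s}: F(F(s))=True F(s)=True s=True
s_3={s}: F(F(s))=True F(s)=True s=True
s_4={p,s}: F(F(s))=True F(s)=True s=True
s_5={p,q,s}: F(F(s))=True F(s)=True s=True

Answer: true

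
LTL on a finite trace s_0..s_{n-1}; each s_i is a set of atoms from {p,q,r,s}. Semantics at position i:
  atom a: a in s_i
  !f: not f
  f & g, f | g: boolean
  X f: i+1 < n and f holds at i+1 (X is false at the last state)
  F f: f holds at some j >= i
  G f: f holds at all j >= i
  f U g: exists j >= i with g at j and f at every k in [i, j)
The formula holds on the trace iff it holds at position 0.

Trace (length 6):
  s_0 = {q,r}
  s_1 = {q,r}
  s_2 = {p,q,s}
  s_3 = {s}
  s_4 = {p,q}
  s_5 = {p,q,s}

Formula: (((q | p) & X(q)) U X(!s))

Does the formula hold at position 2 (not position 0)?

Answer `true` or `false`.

s_0={q,r}: (((q | p) & X(q)) U X(!s))=True ((q | p) & X(q))=True (q | p)=True q=True p=False X(q)=True X(!s)=True !s=True s=False
s_1={q,r}: (((q | p) & X(q)) U X(!s))=False ((q | p) & X(q))=True (q | p)=True q=True p=False X(q)=True X(!s)=False !s=True s=False
s_2={p,q,s}: (((q | p) & X(q)) U X(!s))=False ((q | p) & X(q))=False (q | p)=True q=True p=True X(q)=False X(!s)=False !s=False s=True
s_3={s}: (((q | p) & X(q)) U X(!s))=True ((q | p) & X(q))=False (q | p)=False q=False p=False X(q)=True X(!s)=True !s=False s=True
s_4={p,q}: (((q | p) & X(q)) U X(!s))=False ((q | p) & X(q))=True (q | p)=True q=True p=True X(q)=True X(!s)=False !s=True s=False
s_5={p,q,s}: (((q | p) & X(q)) U X(!s))=False ((q | p) & X(q))=False (q | p)=True q=True p=True X(q)=False X(!s)=False !s=False s=True
Evaluating at position 2: result = False

Answer: false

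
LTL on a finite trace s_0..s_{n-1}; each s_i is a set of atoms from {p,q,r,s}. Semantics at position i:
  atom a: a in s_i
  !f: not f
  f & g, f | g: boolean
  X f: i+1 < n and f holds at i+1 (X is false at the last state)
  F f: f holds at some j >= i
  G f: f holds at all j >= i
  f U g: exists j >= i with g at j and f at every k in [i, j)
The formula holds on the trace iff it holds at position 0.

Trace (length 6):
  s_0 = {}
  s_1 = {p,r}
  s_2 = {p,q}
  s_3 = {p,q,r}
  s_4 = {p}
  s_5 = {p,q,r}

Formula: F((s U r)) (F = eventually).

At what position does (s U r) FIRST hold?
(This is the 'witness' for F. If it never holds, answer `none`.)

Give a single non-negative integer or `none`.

s_0={}: (s U r)=False s=False r=False
s_1={p,r}: (s U r)=True s=False r=True
s_2={p,q}: (s U r)=False s=False r=False
s_3={p,q,r}: (s U r)=True s=False r=True
s_4={p}: (s U r)=False s=False r=False
s_5={p,q,r}: (s U r)=True s=False r=True
F((s U r)) holds; first witness at position 1.

Answer: 1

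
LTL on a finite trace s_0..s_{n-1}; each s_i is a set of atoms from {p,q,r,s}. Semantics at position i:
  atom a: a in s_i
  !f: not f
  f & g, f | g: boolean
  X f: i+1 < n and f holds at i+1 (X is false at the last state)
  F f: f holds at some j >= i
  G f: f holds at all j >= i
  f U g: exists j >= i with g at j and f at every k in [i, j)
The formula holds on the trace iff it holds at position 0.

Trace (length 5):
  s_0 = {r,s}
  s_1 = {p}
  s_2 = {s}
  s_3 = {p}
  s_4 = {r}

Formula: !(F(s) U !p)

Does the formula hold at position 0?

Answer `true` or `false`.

s_0={r,s}: !(F(s) U !p)=False (F(s) U !p)=True F(s)=True s=True !p=True p=False
s_1={p}: !(F(s) U !p)=False (F(s) U !p)=True F(s)=True s=False !p=False p=True
s_2={s}: !(F(s) U !p)=False (F(s) U !p)=True F(s)=True s=True !p=True p=False
s_3={p}: !(F(s) U !p)=True (F(s) U !p)=False F(s)=False s=False !p=False p=True
s_4={r}: !(F(s) U !p)=False (F(s) U !p)=True F(s)=False s=False !p=True p=False

Answer: false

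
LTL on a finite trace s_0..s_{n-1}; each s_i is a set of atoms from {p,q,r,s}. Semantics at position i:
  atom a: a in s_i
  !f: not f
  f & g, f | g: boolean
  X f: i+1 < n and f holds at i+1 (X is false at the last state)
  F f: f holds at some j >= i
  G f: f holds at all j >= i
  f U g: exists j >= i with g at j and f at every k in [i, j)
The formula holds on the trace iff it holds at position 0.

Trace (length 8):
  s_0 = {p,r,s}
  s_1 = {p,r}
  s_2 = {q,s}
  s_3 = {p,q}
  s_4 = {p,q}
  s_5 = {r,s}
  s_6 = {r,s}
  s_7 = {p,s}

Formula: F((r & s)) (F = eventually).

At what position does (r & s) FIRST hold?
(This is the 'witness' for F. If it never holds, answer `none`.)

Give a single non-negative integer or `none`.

s_0={p,r,s}: (r & s)=True r=True s=True
s_1={p,r}: (r & s)=False r=True s=False
s_2={q,s}: (r & s)=False r=False s=True
s_3={p,q}: (r & s)=False r=False s=False
s_4={p,q}: (r & s)=False r=False s=False
s_5={r,s}: (r & s)=True r=True s=True
s_6={r,s}: (r & s)=True r=True s=True
s_7={p,s}: (r & s)=False r=False s=True
F((r & s)) holds; first witness at position 0.

Answer: 0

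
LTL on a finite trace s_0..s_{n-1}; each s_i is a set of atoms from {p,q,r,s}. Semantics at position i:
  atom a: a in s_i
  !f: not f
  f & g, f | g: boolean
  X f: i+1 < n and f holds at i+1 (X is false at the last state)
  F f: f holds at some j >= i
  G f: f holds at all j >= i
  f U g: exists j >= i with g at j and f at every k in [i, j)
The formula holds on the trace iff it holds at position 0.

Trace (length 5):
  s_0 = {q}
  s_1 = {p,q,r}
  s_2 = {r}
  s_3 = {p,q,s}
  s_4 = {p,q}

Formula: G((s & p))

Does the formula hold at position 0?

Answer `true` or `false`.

s_0={q}: G((s & p))=False (s & p)=False s=False p=False
s_1={p,q,r}: G((s & p))=False (s & p)=False s=False p=True
s_2={r}: G((s & p))=False (s & p)=False s=False p=False
s_3={p,q,s}: G((s & p))=False (s & p)=True s=True p=True
s_4={p,q}: G((s & p))=False (s & p)=False s=False p=True

Answer: false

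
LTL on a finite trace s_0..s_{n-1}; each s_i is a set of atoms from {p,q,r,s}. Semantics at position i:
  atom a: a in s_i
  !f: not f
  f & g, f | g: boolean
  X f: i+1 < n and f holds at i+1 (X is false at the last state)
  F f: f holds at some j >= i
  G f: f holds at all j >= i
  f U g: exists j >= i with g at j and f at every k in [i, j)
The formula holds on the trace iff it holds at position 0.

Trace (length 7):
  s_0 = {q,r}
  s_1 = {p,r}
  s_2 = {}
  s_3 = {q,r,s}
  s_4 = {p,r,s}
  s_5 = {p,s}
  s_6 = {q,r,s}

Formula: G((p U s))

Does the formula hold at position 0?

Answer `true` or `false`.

Answer: false

Derivation:
s_0={q,r}: G((p U s))=False (p U s)=False p=False s=False
s_1={p,r}: G((p U s))=False (p U s)=False p=True s=False
s_2={}: G((p U s))=False (p U s)=False p=False s=False
s_3={q,r,s}: G((p U s))=True (p U s)=True p=False s=True
s_4={p,r,s}: G((p U s))=True (p U s)=True p=True s=True
s_5={p,s}: G((p U s))=True (p U s)=True p=True s=True
s_6={q,r,s}: G((p U s))=True (p U s)=True p=False s=True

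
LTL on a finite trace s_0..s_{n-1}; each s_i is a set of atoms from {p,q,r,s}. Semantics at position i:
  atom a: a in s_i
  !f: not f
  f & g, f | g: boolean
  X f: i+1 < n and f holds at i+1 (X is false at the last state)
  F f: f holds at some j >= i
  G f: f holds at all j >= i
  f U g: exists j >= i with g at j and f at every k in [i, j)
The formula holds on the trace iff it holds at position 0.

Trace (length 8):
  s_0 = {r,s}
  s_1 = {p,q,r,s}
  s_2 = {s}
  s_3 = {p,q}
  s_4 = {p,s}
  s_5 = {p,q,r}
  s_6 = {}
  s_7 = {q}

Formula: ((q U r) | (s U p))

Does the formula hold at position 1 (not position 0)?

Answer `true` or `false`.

Answer: true

Derivation:
s_0={r,s}: ((q U r) | (s U p))=True (q U r)=True q=False r=True (s U p)=True s=True p=False
s_1={p,q,r,s}: ((q U r) | (s U p))=True (q U r)=True q=True r=True (s U p)=True s=True p=True
s_2={s}: ((q U r) | (s U p))=True (q U r)=False q=False r=False (s U p)=True s=True p=False
s_3={p,q}: ((q U r) | (s U p))=True (q U r)=False q=True r=False (s U p)=True s=False p=True
s_4={p,s}: ((q U r) | (s U p))=True (q U r)=False q=False r=False (s U p)=True s=True p=True
s_5={p,q,r}: ((q U r) | (s U p))=True (q U r)=True q=True r=True (s U p)=True s=False p=True
s_6={}: ((q U r) | (s U p))=False (q U r)=False q=False r=False (s U p)=False s=False p=False
s_7={q}: ((q U r) | (s U p))=False (q U r)=False q=True r=False (s U p)=False s=False p=False
Evaluating at position 1: result = True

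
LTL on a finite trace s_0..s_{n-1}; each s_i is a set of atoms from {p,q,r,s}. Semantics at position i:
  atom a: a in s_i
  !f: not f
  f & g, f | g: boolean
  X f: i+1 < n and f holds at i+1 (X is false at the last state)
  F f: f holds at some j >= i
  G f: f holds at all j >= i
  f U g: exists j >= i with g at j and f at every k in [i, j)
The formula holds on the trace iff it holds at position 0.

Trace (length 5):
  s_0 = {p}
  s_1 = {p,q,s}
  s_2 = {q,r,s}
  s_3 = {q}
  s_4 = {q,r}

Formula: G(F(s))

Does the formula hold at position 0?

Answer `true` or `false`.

Answer: false

Derivation:
s_0={p}: G(F(s))=False F(s)=True s=False
s_1={p,q,s}: G(F(s))=False F(s)=True s=True
s_2={q,r,s}: G(F(s))=False F(s)=True s=True
s_3={q}: G(F(s))=False F(s)=False s=False
s_4={q,r}: G(F(s))=False F(s)=False s=False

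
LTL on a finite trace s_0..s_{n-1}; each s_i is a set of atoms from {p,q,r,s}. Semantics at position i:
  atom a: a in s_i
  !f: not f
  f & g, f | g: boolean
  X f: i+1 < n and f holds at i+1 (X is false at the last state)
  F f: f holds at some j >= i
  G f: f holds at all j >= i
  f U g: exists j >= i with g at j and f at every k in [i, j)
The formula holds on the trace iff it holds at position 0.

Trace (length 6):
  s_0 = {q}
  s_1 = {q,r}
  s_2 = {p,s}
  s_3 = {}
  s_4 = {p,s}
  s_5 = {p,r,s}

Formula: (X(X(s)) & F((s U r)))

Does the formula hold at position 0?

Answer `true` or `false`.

s_0={q}: (X(X(s)) & F((s U r)))=True X(X(s))=True X(s)=False s=False F((s U r))=True (s U r)=False r=False
s_1={q,r}: (X(X(s)) & F((s U r)))=False X(X(s))=False X(s)=True s=False F((s U r))=True (s U r)=True r=True
s_2={p,s}: (X(X(s)) & F((s U r)))=True X(X(s))=True X(s)=False s=True F((s U r))=True (s U r)=False r=False
s_3={}: (X(X(s)) & F((s U r)))=True X(X(s))=True X(s)=True s=False F((s U r))=True (s U r)=False r=False
s_4={p,s}: (X(X(s)) & F((s U r)))=False X(X(s))=False X(s)=True s=True F((s U r))=True (s U r)=True r=False
s_5={p,r,s}: (X(X(s)) & F((s U r)))=False X(X(s))=False X(s)=False s=True F((s U r))=True (s U r)=True r=True

Answer: true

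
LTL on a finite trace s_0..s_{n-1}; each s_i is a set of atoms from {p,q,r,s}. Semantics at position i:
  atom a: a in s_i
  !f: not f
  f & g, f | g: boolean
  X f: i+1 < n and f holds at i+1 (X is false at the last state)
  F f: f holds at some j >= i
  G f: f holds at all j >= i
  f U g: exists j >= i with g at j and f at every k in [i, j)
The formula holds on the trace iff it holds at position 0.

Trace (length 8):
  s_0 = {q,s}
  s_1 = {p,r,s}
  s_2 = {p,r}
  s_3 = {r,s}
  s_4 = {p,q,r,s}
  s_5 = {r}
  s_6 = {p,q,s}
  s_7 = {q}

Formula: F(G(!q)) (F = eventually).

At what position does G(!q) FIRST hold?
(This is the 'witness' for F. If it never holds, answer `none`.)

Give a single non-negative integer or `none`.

Answer: none

Derivation:
s_0={q,s}: G(!q)=False !q=False q=True
s_1={p,r,s}: G(!q)=False !q=True q=False
s_2={p,r}: G(!q)=False !q=True q=False
s_3={r,s}: G(!q)=False !q=True q=False
s_4={p,q,r,s}: G(!q)=False !q=False q=True
s_5={r}: G(!q)=False !q=True q=False
s_6={p,q,s}: G(!q)=False !q=False q=True
s_7={q}: G(!q)=False !q=False q=True
F(G(!q)) does not hold (no witness exists).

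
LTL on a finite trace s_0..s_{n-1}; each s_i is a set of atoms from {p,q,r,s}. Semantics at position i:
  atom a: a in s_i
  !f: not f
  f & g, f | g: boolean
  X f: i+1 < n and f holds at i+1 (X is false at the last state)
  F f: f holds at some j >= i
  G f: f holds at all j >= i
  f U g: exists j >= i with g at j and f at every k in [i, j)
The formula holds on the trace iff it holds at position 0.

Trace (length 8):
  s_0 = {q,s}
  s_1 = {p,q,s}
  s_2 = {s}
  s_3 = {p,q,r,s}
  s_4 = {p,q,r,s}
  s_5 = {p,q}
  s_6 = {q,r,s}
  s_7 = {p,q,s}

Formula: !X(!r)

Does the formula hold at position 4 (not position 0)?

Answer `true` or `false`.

Answer: false

Derivation:
s_0={q,s}: !X(!r)=False X(!r)=True !r=True r=False
s_1={p,q,s}: !X(!r)=False X(!r)=True !r=True r=False
s_2={s}: !X(!r)=True X(!r)=False !r=True r=False
s_3={p,q,r,s}: !X(!r)=True X(!r)=False !r=False r=True
s_4={p,q,r,s}: !X(!r)=False X(!r)=True !r=False r=True
s_5={p,q}: !X(!r)=True X(!r)=False !r=True r=False
s_6={q,r,s}: !X(!r)=False X(!r)=True !r=False r=True
s_7={p,q,s}: !X(!r)=True X(!r)=False !r=True r=False
Evaluating at position 4: result = False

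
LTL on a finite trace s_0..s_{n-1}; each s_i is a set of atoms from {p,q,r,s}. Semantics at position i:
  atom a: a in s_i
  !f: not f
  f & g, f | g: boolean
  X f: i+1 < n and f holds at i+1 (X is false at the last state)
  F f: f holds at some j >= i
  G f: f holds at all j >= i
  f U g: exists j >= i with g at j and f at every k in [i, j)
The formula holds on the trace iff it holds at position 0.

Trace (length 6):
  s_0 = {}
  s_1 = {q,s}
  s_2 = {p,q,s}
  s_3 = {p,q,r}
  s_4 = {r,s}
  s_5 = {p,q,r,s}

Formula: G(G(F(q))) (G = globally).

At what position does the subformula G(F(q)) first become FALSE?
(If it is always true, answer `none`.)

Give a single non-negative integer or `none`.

s_0={}: G(F(q))=True F(q)=True q=False
s_1={q,s}: G(F(q))=True F(q)=True q=True
s_2={p,q,s}: G(F(q))=True F(q)=True q=True
s_3={p,q,r}: G(F(q))=True F(q)=True q=True
s_4={r,s}: G(F(q))=True F(q)=True q=False
s_5={p,q,r,s}: G(F(q))=True F(q)=True q=True
G(G(F(q))) holds globally = True
No violation — formula holds at every position.

Answer: none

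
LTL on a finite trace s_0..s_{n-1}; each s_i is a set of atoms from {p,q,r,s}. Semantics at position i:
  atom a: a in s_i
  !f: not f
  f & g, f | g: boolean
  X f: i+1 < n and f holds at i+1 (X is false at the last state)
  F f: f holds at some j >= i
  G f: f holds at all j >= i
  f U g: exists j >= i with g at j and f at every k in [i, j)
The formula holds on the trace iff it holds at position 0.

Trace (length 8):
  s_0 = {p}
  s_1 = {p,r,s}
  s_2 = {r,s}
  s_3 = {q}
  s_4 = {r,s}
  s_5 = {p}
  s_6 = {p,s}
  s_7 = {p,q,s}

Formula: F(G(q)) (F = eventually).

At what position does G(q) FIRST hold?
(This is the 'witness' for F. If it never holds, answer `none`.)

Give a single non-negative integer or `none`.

s_0={p}: G(q)=False q=False
s_1={p,r,s}: G(q)=False q=False
s_2={r,s}: G(q)=False q=False
s_3={q}: G(q)=False q=True
s_4={r,s}: G(q)=False q=False
s_5={p}: G(q)=False q=False
s_6={p,s}: G(q)=False q=False
s_7={p,q,s}: G(q)=True q=True
F(G(q)) holds; first witness at position 7.

Answer: 7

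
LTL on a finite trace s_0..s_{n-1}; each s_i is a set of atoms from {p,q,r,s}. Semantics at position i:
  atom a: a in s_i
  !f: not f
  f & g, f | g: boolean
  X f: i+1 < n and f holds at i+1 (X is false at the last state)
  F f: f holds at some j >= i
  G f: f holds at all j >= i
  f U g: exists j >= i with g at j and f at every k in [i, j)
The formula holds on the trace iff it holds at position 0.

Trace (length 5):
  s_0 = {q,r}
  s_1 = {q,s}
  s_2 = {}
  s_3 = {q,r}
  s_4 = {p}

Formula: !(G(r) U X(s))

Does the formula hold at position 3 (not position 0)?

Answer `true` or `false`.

Answer: true

Derivation:
s_0={q,r}: !(G(r) U X(s))=False (G(r) U X(s))=True G(r)=False r=True X(s)=True s=False
s_1={q,s}: !(G(r) U X(s))=True (G(r) U X(s))=False G(r)=False r=False X(s)=False s=True
s_2={}: !(G(r) U X(s))=True (G(r) U X(s))=False G(r)=False r=False X(s)=False s=False
s_3={q,r}: !(G(r) U X(s))=True (G(r) U X(s))=False G(r)=False r=True X(s)=False s=False
s_4={p}: !(G(r) U X(s))=True (G(r) U X(s))=False G(r)=False r=False X(s)=False s=False
Evaluating at position 3: result = True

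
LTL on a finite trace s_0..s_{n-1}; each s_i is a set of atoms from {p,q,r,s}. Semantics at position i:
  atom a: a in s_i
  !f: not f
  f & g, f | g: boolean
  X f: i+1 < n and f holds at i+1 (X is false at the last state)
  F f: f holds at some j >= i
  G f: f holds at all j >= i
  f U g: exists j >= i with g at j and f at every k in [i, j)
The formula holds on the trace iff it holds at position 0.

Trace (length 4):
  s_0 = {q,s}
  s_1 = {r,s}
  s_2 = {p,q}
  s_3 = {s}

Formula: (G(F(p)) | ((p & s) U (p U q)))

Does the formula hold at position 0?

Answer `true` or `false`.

Answer: true

Derivation:
s_0={q,s}: (G(F(p)) | ((p & s) U (p U q)))=True G(F(p))=False F(p)=True p=False ((p & s) U (p U q))=True (p & s)=False s=True (p U q)=True q=True
s_1={r,s}: (G(F(p)) | ((p & s) U (p U q)))=False G(F(p))=False F(p)=True p=False ((p & s) U (p U q))=False (p & s)=False s=True (p U q)=False q=False
s_2={p,q}: (G(F(p)) | ((p & s) U (p U q)))=True G(F(p))=False F(p)=True p=True ((p & s) U (p U q))=True (p & s)=False s=False (p U q)=True q=True
s_3={s}: (G(F(p)) | ((p & s) U (p U q)))=False G(F(p))=False F(p)=False p=False ((p & s) U (p U q))=False (p & s)=False s=True (p U q)=False q=False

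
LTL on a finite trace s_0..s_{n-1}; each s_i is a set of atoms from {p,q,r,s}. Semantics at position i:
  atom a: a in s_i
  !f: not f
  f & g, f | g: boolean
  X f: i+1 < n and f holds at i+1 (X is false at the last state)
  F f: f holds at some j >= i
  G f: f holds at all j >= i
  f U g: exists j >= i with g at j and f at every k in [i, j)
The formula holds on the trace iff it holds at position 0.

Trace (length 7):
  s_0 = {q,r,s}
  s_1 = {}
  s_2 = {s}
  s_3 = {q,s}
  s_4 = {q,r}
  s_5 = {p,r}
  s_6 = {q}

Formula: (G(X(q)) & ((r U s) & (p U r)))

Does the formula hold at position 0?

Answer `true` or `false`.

Answer: false

Derivation:
s_0={q,r,s}: (G(X(q)) & ((r U s) & (p U r)))=False G(X(q))=False X(q)=False q=True ((r U s) & (p U r))=True (r U s)=True r=True s=True (p U r)=True p=False
s_1={}: (G(X(q)) & ((r U s) & (p U r)))=False G(X(q))=False X(q)=False q=False ((r U s) & (p U r))=False (r U s)=False r=False s=False (p U r)=False p=False
s_2={s}: (G(X(q)) & ((r U s) & (p U r)))=False G(X(q))=False X(q)=True q=False ((r U s) & (p U r))=False (r U s)=True r=False s=True (p U r)=False p=False
s_3={q,s}: (G(X(q)) & ((r U s) & (p U r)))=False G(X(q))=False X(q)=True q=True ((r U s) & (p U r))=False (r U s)=True r=False s=True (p U r)=False p=False
s_4={q,r}: (G(X(q)) & ((r U s) & (p U r)))=False G(X(q))=False X(q)=False q=True ((r U s) & (p U r))=False (r U s)=False r=True s=False (p U r)=True p=False
s_5={p,r}: (G(X(q)) & ((r U s) & (p U r)))=False G(X(q))=False X(q)=True q=False ((r U s) & (p U r))=False (r U s)=False r=True s=False (p U r)=True p=True
s_6={q}: (G(X(q)) & ((r U s) & (p U r)))=False G(X(q))=False X(q)=False q=True ((r U s) & (p U r))=False (r U s)=False r=False s=False (p U r)=False p=False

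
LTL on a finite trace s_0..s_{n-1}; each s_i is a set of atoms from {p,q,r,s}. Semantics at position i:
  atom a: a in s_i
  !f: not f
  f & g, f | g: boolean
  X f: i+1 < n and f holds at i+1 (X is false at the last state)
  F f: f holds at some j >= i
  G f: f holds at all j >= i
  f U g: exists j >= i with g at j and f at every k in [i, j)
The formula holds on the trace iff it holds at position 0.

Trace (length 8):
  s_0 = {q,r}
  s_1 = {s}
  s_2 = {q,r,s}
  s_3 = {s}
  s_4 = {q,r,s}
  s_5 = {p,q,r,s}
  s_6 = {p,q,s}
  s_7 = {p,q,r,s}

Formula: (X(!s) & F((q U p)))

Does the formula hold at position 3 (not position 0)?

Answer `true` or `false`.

s_0={q,r}: (X(!s) & F((q U p)))=False X(!s)=False !s=True s=False F((q U p))=True (q U p)=False q=True p=False
s_1={s}: (X(!s) & F((q U p)))=False X(!s)=False !s=False s=True F((q U p))=True (q U p)=False q=False p=False
s_2={q,r,s}: (X(!s) & F((q U p)))=False X(!s)=False !s=False s=True F((q U p))=True (q U p)=False q=True p=False
s_3={s}: (X(!s) & F((q U p)))=False X(!s)=False !s=False s=True F((q U p))=True (q U p)=False q=False p=False
s_4={q,r,s}: (X(!s) & F((q U p)))=False X(!s)=False !s=False s=True F((q U p))=True (q U p)=True q=True p=False
s_5={p,q,r,s}: (X(!s) & F((q U p)))=False X(!s)=False !s=False s=True F((q U p))=True (q U p)=True q=True p=True
s_6={p,q,s}: (X(!s) & F((q U p)))=False X(!s)=False !s=False s=True F((q U p))=True (q U p)=True q=True p=True
s_7={p,q,r,s}: (X(!s) & F((q U p)))=False X(!s)=False !s=False s=True F((q U p))=True (q U p)=True q=True p=True
Evaluating at position 3: result = False

Answer: false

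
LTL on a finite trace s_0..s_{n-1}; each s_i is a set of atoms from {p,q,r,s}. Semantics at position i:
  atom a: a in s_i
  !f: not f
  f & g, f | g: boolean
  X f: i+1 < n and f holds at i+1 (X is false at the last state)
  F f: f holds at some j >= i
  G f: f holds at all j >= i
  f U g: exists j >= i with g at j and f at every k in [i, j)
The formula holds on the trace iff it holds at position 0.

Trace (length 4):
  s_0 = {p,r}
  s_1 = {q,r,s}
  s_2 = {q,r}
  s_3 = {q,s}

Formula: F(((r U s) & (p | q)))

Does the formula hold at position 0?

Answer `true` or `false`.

s_0={p,r}: F(((r U s) & (p | q)))=True ((r U s) & (p | q))=True (r U s)=True r=True s=False (p | q)=True p=True q=False
s_1={q,r,s}: F(((r U s) & (p | q)))=True ((r U s) & (p | q))=True (r U s)=True r=True s=True (p | q)=True p=False q=True
s_2={q,r}: F(((r U s) & (p | q)))=True ((r U s) & (p | q))=True (r U s)=True r=True s=False (p | q)=True p=False q=True
s_3={q,s}: F(((r U s) & (p | q)))=True ((r U s) & (p | q))=True (r U s)=True r=False s=True (p | q)=True p=False q=True

Answer: true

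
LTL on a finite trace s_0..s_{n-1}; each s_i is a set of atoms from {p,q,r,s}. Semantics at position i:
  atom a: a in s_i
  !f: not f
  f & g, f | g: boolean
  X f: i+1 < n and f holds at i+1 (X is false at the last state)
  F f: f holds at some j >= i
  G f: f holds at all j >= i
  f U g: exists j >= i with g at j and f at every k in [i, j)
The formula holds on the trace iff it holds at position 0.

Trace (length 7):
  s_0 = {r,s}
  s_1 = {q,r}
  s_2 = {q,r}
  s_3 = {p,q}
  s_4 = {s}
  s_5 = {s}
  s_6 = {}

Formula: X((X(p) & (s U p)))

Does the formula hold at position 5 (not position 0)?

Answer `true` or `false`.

s_0={r,s}: X((X(p) & (s U p)))=False (X(p) & (s U p))=False X(p)=False p=False (s U p)=False s=True
s_1={q,r}: X((X(p) & (s U p)))=False (X(p) & (s U p))=False X(p)=False p=False (s U p)=False s=False
s_2={q,r}: X((X(p) & (s U p)))=False (X(p) & (s U p))=False X(p)=True p=False (s U p)=False s=False
s_3={p,q}: X((X(p) & (s U p)))=False (X(p) & (s U p))=False X(p)=False p=True (s U p)=True s=False
s_4={s}: X((X(p) & (s U p)))=False (X(p) & (s U p))=False X(p)=False p=False (s U p)=False s=True
s_5={s}: X((X(p) & (s U p)))=False (X(p) & (s U p))=False X(p)=False p=False (s U p)=False s=True
s_6={}: X((X(p) & (s U p)))=False (X(p) & (s U p))=False X(p)=False p=False (s U p)=False s=False
Evaluating at position 5: result = False

Answer: false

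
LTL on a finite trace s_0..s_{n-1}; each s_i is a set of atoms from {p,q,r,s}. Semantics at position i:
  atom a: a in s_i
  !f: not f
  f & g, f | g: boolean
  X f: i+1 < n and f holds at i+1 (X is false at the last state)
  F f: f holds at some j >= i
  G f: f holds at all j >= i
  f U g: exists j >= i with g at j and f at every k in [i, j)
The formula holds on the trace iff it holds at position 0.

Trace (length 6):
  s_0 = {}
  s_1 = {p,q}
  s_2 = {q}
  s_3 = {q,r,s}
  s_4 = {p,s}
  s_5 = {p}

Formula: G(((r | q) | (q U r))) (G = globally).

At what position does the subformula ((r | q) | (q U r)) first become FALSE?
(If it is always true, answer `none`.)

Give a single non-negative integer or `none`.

s_0={}: ((r | q) | (q U r))=False (r | q)=False r=False q=False (q U r)=False
s_1={p,q}: ((r | q) | (q U r))=True (r | q)=True r=False q=True (q U r)=True
s_2={q}: ((r | q) | (q U r))=True (r | q)=True r=False q=True (q U r)=True
s_3={q,r,s}: ((r | q) | (q U r))=True (r | q)=True r=True q=True (q U r)=True
s_4={p,s}: ((r | q) | (q U r))=False (r | q)=False r=False q=False (q U r)=False
s_5={p}: ((r | q) | (q U r))=False (r | q)=False r=False q=False (q U r)=False
G(((r | q) | (q U r))) holds globally = False
First violation at position 0.

Answer: 0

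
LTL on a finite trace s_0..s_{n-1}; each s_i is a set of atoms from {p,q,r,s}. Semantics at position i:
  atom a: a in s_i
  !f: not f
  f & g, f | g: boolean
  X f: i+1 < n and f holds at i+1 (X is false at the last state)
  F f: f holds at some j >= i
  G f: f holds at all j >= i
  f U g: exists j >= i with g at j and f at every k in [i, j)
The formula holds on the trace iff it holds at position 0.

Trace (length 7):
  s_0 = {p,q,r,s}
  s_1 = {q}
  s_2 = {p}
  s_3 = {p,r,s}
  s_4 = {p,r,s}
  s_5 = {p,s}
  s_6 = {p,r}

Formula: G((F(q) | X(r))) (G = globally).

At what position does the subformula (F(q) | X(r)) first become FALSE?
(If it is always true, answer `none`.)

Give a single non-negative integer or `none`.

s_0={p,q,r,s}: (F(q) | X(r))=True F(q)=True q=True X(r)=False r=True
s_1={q}: (F(q) | X(r))=True F(q)=True q=True X(r)=False r=False
s_2={p}: (F(q) | X(r))=True F(q)=False q=False X(r)=True r=False
s_3={p,r,s}: (F(q) | X(r))=True F(q)=False q=False X(r)=True r=True
s_4={p,r,s}: (F(q) | X(r))=False F(q)=False q=False X(r)=False r=True
s_5={p,s}: (F(q) | X(r))=True F(q)=False q=False X(r)=True r=False
s_6={p,r}: (F(q) | X(r))=False F(q)=False q=False X(r)=False r=True
G((F(q) | X(r))) holds globally = False
First violation at position 4.

Answer: 4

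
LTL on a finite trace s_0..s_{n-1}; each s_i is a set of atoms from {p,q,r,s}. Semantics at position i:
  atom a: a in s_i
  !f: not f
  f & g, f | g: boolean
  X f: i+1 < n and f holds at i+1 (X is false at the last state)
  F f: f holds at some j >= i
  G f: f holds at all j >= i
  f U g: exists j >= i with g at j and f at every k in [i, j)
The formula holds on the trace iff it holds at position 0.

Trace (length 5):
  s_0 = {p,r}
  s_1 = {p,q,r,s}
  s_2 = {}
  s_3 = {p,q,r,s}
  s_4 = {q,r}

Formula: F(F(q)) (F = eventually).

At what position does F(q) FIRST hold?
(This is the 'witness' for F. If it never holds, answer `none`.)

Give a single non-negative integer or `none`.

Answer: 0

Derivation:
s_0={p,r}: F(q)=True q=False
s_1={p,q,r,s}: F(q)=True q=True
s_2={}: F(q)=True q=False
s_3={p,q,r,s}: F(q)=True q=True
s_4={q,r}: F(q)=True q=True
F(F(q)) holds; first witness at position 0.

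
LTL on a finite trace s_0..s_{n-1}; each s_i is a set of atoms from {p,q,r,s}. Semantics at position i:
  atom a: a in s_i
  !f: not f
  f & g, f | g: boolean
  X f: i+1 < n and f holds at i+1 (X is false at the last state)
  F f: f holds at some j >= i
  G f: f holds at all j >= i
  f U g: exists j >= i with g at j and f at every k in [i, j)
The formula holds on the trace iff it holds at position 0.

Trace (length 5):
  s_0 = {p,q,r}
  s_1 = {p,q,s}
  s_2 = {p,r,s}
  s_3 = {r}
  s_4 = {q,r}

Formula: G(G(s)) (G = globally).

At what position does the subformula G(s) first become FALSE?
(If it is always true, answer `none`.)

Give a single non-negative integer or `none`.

Answer: 0

Derivation:
s_0={p,q,r}: G(s)=False s=False
s_1={p,q,s}: G(s)=False s=True
s_2={p,r,s}: G(s)=False s=True
s_3={r}: G(s)=False s=False
s_4={q,r}: G(s)=False s=False
G(G(s)) holds globally = False
First violation at position 0.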